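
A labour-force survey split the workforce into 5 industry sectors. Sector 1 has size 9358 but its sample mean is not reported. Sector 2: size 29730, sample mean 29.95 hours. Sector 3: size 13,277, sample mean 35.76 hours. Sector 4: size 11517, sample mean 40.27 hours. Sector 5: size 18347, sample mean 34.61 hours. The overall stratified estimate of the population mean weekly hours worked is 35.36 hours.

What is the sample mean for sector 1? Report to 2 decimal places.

N = 9358 + 29730 + 13277 + 11517 + 18347 = 82229.
Overall total = μ·N = 35.36·82229 = 2907617.44.
Subtract the known strata: 29730·29.95 + 13277·35.76 + 11517·40.27 + 18347·34.61 = 2463978.28.
Remaining total for sector 1: 2907617.44 − 2463978.28 = 443639.16.
Divide by its size: 443639.16 / 9358 = 47.4075... → 47.41.

47.41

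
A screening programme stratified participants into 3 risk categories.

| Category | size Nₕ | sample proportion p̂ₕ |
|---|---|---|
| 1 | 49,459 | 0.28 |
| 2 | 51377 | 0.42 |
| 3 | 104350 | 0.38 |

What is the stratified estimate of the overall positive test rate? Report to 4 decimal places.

0.3659

Wₕ = Nₕ/N with N = 205186: 0.2410, 0.2504, 0.5086.
p̂_st = 0.2410·0.28 + 0.2504·0.42 + 0.5086·0.38 ≈ 0.365911... → 0.3659.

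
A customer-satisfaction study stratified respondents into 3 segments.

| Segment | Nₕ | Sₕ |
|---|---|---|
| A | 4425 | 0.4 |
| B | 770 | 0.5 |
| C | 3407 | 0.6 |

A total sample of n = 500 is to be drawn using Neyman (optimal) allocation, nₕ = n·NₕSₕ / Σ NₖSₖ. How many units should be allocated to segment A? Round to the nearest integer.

211

Σ NₕSₕ = 4425·0.4 + 770·0.5 + 3407·0.6 = 4199.2.
Share for A: 1770/4199.2 = 0.42151.
n_A = 500 × 0.42151 = 210.754... → 211.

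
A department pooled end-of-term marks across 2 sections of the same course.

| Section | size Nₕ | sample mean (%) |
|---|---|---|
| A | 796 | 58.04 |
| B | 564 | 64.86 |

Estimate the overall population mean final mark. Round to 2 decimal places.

60.87

N = 796 + 564 = 1360.
Weight each subgroup mean by Nₕ/N and sum.
Σ Nₕx̄ₕ = 796·58.04 + 564·64.86 = 46199.84 + 36581.04 = 82780.88.
Divide by N: 82780.88 / 1360 = 60.8683... → 60.87.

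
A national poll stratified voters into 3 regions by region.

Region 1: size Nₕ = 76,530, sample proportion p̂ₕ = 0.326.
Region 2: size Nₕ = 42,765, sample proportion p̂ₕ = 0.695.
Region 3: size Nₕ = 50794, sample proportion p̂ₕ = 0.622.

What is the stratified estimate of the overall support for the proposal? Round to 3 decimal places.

N = 76530 + 42765 + 50794 = 170089.
Overall proportion = Σ (Nₕ/N)·p̂ₕ.
Σ Nₕp̂ₕ = 24948.78 + 29721.675 + 31593.868 = 86264.323.
86264.323 / 170089 = 0.50717... → 0.507.

0.507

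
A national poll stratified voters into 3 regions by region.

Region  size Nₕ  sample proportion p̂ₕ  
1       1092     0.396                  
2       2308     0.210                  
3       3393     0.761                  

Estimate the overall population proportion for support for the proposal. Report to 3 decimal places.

N = 1092 + 2308 + 3393 = 6793.
Overall proportion = Σ (Nₕ/N)·p̂ₕ.
Σ Nₕp̂ₕ = 432.432 + 484.68 + 2582.073 = 3499.185.
3499.185 / 6793 = 0.51512... → 0.515.

0.515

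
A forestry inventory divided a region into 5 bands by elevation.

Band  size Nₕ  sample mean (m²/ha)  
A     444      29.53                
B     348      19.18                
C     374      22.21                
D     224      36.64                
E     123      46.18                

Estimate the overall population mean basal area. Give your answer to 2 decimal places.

27.75

N = 444 + 348 + 374 + 224 + 123 = 1513.
Weight each subgroup mean by Nₕ/N and sum.
Σ Nₕx̄ₕ = 444·29.53 + 348·19.18 + 374·22.21 + 224·36.64 + 123·46.18 = 13111.32 + 6674.64 + 8306.54 + 8207.36 + 5680.14 = 41980.
Divide by N: 41980 / 1513 = 27.7462... → 27.75.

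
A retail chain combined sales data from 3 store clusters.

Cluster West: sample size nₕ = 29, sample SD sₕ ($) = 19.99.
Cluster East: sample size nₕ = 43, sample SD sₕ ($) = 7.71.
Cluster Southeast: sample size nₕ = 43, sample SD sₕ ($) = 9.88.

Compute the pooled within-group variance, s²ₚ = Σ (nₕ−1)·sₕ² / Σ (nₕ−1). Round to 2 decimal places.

Degrees of freedom: 28 + 42 + 42 = 112.
Σ(nₕ−1)sₕ² = 28·399.6001 + 42·59.4441 + 42·97.6144 = 17785.2598.
s²ₚ = 17785.2598 / 112 = 158.7970... → 158.80.

158.80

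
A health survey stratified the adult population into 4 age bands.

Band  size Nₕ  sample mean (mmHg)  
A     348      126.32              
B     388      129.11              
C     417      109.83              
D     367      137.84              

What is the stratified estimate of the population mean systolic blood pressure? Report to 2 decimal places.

x̄_st = (Σ Nₕx̄ₕ) / (Σ Nₕ) = (348·126.32 + 388·129.11 + 417·109.83 + 367·137.84) / 1520
= 190440.43 / 1520 = 125.2898... → 125.29.

125.29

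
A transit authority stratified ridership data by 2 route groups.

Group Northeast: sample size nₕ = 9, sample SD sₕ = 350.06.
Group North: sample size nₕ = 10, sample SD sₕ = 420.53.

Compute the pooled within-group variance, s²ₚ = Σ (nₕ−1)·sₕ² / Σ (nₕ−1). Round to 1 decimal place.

151290.9

Degrees of freedom: 8 + 9 = 17.
Σ(nₕ−1)sₕ² = 8·122542.0036 + 9·176845.4809 = 2571945.3569.
s²ₚ = 2571945.3569 / 17 = 151290.903... → 151290.9.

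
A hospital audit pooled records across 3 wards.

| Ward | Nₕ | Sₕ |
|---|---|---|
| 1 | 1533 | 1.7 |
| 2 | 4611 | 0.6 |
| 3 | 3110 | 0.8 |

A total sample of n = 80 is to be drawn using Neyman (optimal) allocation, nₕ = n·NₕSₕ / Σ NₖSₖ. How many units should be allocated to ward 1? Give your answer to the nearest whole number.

27

1: NₕSₕ = 1533·1.7 = 2606.1
2: NₕSₕ = 4611·0.6 = 2766.6
3: NₕSₕ = 3110·0.8 = 2488
Σ NₕSₕ = 7860.7.
n_1 = 80·2606.1/7860.7 = 26.523... → 27.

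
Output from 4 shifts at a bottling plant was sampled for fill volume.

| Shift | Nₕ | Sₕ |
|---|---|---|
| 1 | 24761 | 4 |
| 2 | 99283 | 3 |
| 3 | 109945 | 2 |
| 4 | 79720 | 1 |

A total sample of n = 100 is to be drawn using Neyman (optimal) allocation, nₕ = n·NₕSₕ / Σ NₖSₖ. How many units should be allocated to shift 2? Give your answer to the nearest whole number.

Σ NₕSₕ = 24761·4 + 99283·3 + 109945·2 + 79720·1 = 696503.
Share for 2: 297849/696503 = 0.42763.
n_2 = 100 × 0.42763 = 42.763... → 43.

43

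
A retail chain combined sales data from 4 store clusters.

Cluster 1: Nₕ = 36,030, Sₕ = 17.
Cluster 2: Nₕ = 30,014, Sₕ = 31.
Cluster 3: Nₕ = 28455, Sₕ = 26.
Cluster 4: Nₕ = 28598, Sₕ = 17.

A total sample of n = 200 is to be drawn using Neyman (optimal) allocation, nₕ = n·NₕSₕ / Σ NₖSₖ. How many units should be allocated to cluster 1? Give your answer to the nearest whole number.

44

Σ NₕSₕ = 36030·17 + 30014·31 + 28455·26 + 28598·17 = 2768940.
Share for 1: 612510/2768940 = 0.22121.
n_1 = 200 × 0.22121 = 44.241... → 44.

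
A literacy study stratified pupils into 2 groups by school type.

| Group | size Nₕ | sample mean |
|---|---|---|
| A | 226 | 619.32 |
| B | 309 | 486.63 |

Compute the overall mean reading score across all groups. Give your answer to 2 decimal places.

542.68

x̄_st = (Σ Nₕx̄ₕ) / (Σ Nₕ) = (226·619.32 + 309·486.63) / 535
= 290334.99 / 535 = 542.6822... → 542.68.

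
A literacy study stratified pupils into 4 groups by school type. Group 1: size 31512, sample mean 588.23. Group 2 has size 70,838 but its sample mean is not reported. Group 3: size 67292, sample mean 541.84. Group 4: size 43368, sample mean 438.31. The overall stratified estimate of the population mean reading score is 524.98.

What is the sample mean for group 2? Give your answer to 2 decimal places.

533.89

N = 31512 + 70838 + 67292 + 43368 = 213010.
Overall total = μ·N = 524.98·213010 = 111825989.8.
Subtract the known strata: 31512·588.23 + 67292·541.84 + 43368·438.31 = 74006429.12.
Remaining total for group 2: 111825989.8 − 74006429.12 = 37819560.68.
Divide by its size: 37819560.68 / 70838 = 533.8880... → 533.89.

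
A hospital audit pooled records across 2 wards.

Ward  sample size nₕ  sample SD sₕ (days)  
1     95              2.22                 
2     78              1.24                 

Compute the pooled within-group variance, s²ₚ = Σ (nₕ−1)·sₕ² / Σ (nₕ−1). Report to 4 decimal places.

3.4015

Degrees of freedom: 94 + 77 = 171.
Σ(nₕ−1)sₕ² = 94·4.9284 + 77·1.5376 = 581.6648.
s²ₚ = 581.6648 / 171 = 3.401549... → 3.4015.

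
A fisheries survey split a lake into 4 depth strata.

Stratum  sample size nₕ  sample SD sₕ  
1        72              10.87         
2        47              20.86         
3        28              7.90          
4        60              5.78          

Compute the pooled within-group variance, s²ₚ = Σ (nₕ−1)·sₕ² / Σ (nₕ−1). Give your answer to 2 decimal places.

Degrees of freedom: 71 + 46 + 27 + 59 = 203.
Σ(nₕ−1)sₕ² = 71·118.1569 + 46·435.1396 + 27·62.41 + 59·33.4084 = 32061.7271.
s²ₚ = 32061.7271 / 203 = 157.9395... → 157.94.

157.94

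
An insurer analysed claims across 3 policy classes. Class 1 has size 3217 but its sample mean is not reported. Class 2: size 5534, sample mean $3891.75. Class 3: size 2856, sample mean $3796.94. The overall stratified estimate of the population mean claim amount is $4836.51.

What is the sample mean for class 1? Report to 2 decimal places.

Σ Nₕx̄ₕ = N·μ, so 3217·x̄_1 = 11607·4836.51 − (5534·3891.75 + 2856·3796.94).
= 56137371.57 − 32381005.14 = 23756366.43.
x̄_1 = 23756366.43 / 3217 = 7384.6336... → 7384.63.

7384.63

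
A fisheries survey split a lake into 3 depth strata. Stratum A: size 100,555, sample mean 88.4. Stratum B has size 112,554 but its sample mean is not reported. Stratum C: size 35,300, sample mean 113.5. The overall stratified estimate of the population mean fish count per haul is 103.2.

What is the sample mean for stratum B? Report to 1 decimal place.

N = 100555 + 112554 + 35300 = 248409.
Overall total = μ·N = 103.2·248409 = 25635808.8.
Subtract the known strata: 100555·88.4 + 35300·113.5 = 12895612.
Remaining total for stratum B: 25635808.8 − 12895612 = 12740196.8.
Divide by its size: 12740196.8 / 112554 = 113.192... → 113.2.

113.2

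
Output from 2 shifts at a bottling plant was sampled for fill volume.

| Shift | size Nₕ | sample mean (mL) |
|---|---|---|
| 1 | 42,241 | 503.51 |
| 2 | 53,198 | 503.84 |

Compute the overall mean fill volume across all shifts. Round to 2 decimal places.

x̄_st = (Σ Nₕx̄ₕ) / (Σ Nₕ) = (42241·503.51 + 53198·503.84) / 95439
= 48072046.23 / 95439 = 503.6939... → 503.69.

503.69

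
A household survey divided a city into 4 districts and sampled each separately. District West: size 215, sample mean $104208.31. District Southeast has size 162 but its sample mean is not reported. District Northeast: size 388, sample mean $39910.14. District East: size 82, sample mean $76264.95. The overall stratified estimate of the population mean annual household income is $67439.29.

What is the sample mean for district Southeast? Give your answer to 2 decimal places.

Σ Nₕx̄ₕ = N·μ, so 162·x̄_Southeast = 847·67439.29 − (215·104208.31 + 388·39910.14 + 82·76264.95).
= 57121078.63 − 44143646.87 = 12977431.76.
x̄_Southeast = 12977431.76 / 162 = 80107.6035... → 80107.60.

80107.60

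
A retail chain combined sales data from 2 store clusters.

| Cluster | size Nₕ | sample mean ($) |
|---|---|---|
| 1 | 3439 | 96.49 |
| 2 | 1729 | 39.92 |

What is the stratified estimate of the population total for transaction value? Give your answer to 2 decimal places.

1: 3439·96.49 = 331829.11
2: 1729·39.92 = 69021.68
τ̂ = Σ Nₕx̄ₕ = 400850.79.

400850.79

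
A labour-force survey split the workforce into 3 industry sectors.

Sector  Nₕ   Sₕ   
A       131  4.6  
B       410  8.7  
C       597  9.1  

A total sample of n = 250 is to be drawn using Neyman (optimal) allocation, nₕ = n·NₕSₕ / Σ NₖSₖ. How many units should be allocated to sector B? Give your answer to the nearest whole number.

A: NₕSₕ = 131·4.6 = 602.6
B: NₕSₕ = 410·8.7 = 3567
C: NₕSₕ = 597·9.1 = 5432.7
Σ NₕSₕ = 9602.3.
n_B = 250·3567/9602.3 = 92.868... → 93.

93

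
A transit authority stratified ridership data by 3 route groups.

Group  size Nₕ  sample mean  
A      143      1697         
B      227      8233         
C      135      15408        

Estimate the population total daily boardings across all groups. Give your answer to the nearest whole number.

4191642

Estimate total by summing Nₕ·x̄ₕ over strata.
143·1697 + 227·8233 + 135·15408 = 242671 + 1868891 + 2080080 = 4191642.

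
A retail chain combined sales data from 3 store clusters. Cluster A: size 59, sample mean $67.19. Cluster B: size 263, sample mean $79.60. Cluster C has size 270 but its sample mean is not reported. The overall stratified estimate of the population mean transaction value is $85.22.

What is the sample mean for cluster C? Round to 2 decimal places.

94.63

Σ Nₕx̄ₕ = N·μ, so 270·x̄_C = 592·85.22 − (59·67.19 + 263·79.60).
= 50450.24 − 24899.01 = 25551.23.
x̄_C = 25551.23 / 270 = 94.6342... → 94.63.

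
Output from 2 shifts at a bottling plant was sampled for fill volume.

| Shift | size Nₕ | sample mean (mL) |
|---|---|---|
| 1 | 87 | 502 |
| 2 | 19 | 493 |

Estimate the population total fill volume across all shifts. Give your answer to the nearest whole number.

1: 87·502 = 43674
2: 19·493 = 9367
τ̂ = Σ Nₕx̄ₕ = 53041.

53041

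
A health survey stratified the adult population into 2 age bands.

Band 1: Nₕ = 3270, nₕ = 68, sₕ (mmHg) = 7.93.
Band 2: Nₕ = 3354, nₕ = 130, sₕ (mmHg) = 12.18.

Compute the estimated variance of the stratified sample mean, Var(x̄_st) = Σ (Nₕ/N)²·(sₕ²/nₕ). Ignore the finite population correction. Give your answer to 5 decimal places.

N = 6624. Term for each stratum: Wₕ²sₕ²/nₕ.
Var(x̄_st) = 0.22536804 + 0.29257465 = 0.51794269 → 0.51794.

0.51794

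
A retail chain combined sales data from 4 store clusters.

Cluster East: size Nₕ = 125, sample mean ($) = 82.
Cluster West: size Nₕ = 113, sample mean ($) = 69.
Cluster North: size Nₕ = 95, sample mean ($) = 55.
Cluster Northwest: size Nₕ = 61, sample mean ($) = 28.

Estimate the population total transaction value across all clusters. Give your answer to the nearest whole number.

East: 125·82 = 10250
West: 113·69 = 7797
North: 95·55 = 5225
Northwest: 61·28 = 1708
τ̂ = Σ Nₕx̄ₕ = 24980.

24980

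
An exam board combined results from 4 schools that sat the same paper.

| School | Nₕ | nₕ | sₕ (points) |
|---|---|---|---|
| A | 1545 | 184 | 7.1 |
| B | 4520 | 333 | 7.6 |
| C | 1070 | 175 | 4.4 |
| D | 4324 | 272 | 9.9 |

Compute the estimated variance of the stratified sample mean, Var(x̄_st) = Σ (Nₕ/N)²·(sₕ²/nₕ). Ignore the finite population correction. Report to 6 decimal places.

0.084240

N = 11459; Wₕ = Nₕ/N.
school A: (1545/11459)²·7.1²/184 = 0.004980379
school B: (4520/11459)²·7.6²/333 = 0.026987732
school C: (1070/11459)²·4.4²/175 = 0.000964587
school D: (4324/11459)²·9.9²/272 = 0.051307330
Sum = 0.084240028 → 0.084240.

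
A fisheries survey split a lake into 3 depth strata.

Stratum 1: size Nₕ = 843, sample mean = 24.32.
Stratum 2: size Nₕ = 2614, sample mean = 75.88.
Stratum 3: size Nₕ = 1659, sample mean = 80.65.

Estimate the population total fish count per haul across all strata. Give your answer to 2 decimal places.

1: 843·24.32 = 20501.76
2: 2614·75.88 = 198350.32
3: 1659·80.65 = 133798.35
τ̂ = Σ Nₕx̄ₕ = 352650.43.

352650.43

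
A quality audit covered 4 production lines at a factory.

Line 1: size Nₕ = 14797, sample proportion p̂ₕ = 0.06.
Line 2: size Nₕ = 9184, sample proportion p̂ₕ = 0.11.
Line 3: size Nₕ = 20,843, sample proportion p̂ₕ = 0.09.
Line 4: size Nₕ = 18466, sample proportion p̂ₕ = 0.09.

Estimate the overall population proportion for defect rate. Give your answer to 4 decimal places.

0.0859

N = 14797 + 9184 + 20843 + 18466 = 63290.
Overall proportion = Σ (Nₕ/N)·p̂ₕ.
Σ Nₕp̂ₕ = 887.82 + 1010.24 + 1875.87 + 1661.94 = 5435.87.
5435.87 / 63290 = 0.085888... → 0.0859.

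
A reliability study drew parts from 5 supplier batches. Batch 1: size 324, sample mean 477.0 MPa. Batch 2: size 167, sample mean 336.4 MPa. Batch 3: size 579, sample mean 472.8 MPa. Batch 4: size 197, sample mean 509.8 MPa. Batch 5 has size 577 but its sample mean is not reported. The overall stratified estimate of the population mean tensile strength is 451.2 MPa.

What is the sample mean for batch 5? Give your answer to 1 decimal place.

428.3

N = 324 + 167 + 579 + 197 + 577 = 1844.
Overall total = μ·N = 451.2·1844 = 832012.8.
Subtract the known strata: 324·477.0 + 167·336.4 + 579·472.8 + 197·509.8 = 584908.6.
Remaining total for batch 5: 832012.8 − 584908.6 = 247104.2.
Divide by its size: 247104.2 / 577 = 428.257... → 428.3.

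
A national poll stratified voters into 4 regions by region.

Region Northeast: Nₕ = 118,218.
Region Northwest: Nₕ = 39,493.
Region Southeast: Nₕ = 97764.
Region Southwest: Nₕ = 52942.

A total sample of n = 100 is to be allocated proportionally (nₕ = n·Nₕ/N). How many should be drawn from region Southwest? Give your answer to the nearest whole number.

17

N = 118218 + 39493 + 97764 + 52942 = 308417.
n_Southwest = 100·52942/308417 = 17.166... → 17.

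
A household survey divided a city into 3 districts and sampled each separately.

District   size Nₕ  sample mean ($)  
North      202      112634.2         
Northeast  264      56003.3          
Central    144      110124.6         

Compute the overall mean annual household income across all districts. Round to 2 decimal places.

87532.66

x̄_st = (Σ Nₕx̄ₕ) / (Σ Nₕ) = (202·112634.2 + 264·56003.3 + 144·110124.6) / 610
= 53394922 / 610 = 87532.6590... → 87532.66.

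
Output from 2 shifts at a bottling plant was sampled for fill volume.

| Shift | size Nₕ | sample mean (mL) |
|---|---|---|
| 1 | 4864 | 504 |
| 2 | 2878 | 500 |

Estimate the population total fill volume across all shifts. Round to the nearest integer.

1: 4864·504 = 2451456
2: 2878·500 = 1439000
τ̂ = Σ Nₕx̄ₕ = 3890456.

3890456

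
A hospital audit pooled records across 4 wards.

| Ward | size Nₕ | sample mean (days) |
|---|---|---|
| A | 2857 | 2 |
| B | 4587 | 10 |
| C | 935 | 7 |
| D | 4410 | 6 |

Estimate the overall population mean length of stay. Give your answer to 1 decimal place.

6.6

N = 2857 + 4587 + 935 + 4410 = 12789.
Weight each subgroup mean by Nₕ/N and sum.
Σ Nₕx̄ₕ = 2857·2 + 4587·10 + 935·7 + 4410·6 = 5714 + 45870 + 6545 + 26460 = 84589.
Divide by N: 84589 / 12789 = 6.614... → 6.6.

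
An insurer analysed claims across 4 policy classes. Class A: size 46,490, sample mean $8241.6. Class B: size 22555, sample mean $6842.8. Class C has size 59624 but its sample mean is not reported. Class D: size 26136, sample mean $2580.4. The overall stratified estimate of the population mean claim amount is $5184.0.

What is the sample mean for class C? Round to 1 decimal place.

3313.7

Σ Nₕx̄ₕ = N·μ, so 59624·x̄_C = 154805·5184.0 − (46490·8241.6 + 22555·6842.8 + 26136·2580.4).
= 802509120 − 604932672.4 = 197576447.6.
x̄_C = 197576447.6 / 59624 = 3313.707... → 3313.7.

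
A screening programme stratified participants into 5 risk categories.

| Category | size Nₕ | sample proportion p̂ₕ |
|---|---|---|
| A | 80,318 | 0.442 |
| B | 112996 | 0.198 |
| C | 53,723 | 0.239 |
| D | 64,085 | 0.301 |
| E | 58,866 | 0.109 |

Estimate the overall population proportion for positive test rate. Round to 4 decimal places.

0.2606

Wₕ = Nₕ/N with N = 369988: 0.2171, 0.3054, 0.1452, 0.1732, 0.1591.
p̂_st = 0.2171·0.442 + 0.3054·0.198 + 0.1452·0.239 + 0.1732·0.301 + 0.1591·0.109 ≈ 0.260602... → 0.2606.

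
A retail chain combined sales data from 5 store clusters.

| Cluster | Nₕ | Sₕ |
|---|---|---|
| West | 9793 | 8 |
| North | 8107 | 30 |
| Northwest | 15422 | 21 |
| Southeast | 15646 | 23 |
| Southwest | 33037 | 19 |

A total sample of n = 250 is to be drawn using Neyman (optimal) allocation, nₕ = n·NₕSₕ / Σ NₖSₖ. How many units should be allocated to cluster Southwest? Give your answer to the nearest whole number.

96

Σ NₕSₕ = 9793·8 + 8107·30 + 15422·21 + 15646·23 + 33037·19 = 1632977.
Share for Southwest: 627703/1632977 = 0.38439.
n_Southwest = 250 × 0.38439 = 96.098... → 96.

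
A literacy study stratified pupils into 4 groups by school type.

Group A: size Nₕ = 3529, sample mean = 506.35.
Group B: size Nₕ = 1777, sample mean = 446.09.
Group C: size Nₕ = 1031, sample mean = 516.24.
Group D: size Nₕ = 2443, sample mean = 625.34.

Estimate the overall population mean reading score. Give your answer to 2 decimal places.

N = 8780; weights Wₕ = Nₕ/N = (0.4019, 0.2024, 0.1174, 0.2782).
x̄_st = Σ Wₕ·x̄ₕ = 0.4019·506.35 + 0.2024·446.09 + 0.1174·516.24 + 0.2782·625.34 ≈ 528.4237...
→ 528.42.

528.42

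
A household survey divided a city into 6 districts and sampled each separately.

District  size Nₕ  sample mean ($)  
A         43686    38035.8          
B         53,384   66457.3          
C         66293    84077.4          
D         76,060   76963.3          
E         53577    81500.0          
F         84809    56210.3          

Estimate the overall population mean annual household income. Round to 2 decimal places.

68210.72

N = 377809; weights Wₕ = Nₕ/N = (0.1156, 0.1413, 0.1755, 0.2013, 0.1418, 0.2245).
x̄_st = Σ Wₕ·x̄ₕ = 0.1156·38035.8 + 0.1413·66457.3 + 0.1755·84077.4 + 0.2013·76963.3 + 0.1418·81500.0 + 0.2245·56210.3 ≈ 68210.7228...
→ 68210.72.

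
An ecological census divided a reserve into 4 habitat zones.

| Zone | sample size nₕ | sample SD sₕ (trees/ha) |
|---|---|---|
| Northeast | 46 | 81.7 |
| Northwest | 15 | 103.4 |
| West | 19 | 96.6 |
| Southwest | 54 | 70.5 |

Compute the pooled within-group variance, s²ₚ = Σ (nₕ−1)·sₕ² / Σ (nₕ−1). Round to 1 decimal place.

Degrees of freedom: 45 + 14 + 18 + 53 = 130.
Σ(nₕ−1)sₕ² = 45·6674.89 + 14·10691.56 + 18·9331.56 + 53·4970.25 = 881443.22.
s²ₚ = 881443.22 / 130 = 6780.332... → 6780.3.

6780.3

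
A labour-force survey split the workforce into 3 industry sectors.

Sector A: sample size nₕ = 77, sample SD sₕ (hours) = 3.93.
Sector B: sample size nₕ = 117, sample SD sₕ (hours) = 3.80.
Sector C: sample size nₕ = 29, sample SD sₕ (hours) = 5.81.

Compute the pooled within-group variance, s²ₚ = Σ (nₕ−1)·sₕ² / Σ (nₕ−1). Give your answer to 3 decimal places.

A: (77−1)·3.93² = 76·15.4449 = 1173.8124
B: (117−1)·3.80² = 116·14.44 = 1675.04
C: (29−1)·5.81² = 28·33.7561 = 945.1708
Numerator = 3794.0232; denominator = Σ(nₕ−1) = 220.
s²ₚ = 3794.0232/220 = 17.24556 → 17.246.

17.246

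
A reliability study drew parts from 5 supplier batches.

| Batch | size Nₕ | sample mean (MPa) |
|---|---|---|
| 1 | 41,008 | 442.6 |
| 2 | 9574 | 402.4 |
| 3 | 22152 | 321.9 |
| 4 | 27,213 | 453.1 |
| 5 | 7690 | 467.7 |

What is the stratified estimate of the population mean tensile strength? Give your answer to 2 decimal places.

x̄_st = (Σ Nₕx̄ₕ) / (Σ Nₕ) = (41008·442.6 + 9574·402.4 + 22152·321.9 + 27213·453.1 + 7690·467.7) / 107637
= 45060270.5 / 107637 = 418.6318... → 418.63.

418.63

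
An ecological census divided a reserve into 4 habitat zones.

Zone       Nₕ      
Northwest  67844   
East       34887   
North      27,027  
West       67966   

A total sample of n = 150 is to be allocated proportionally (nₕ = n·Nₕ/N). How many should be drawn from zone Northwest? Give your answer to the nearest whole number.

N = 67844 + 34887 + 27027 + 67966 = 197724.
n_Northwest = 150·67844/197724 = 51.469... → 51.

51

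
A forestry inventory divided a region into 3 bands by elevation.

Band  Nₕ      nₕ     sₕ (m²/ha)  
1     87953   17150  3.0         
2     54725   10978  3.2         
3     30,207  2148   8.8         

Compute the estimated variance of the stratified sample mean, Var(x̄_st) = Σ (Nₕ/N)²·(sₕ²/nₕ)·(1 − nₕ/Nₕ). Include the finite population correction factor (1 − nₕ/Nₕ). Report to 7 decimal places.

0.0012064

N = 172885; Wₕ = Nₕ/N.
band 1: (87953/172885)²·3.0²/17150·(1 − 17150/87953) = 0.0001093367
band 2: (54725/172885)²·3.2²/10978·(1 − 10978/54725) = 0.0000747130
band 3: (30207/172885)²·8.8²/2148·(1 − 2148/30207) = 0.0010223420
Sum = 0.0012063918 → 0.0012064.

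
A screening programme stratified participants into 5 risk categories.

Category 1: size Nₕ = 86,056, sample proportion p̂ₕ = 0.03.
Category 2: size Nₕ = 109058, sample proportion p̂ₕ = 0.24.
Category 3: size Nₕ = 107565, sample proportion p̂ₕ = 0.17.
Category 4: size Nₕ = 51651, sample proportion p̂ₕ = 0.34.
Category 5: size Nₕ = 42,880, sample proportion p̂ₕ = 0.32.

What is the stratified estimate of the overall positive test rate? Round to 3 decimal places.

N = 86056 + 109058 + 107565 + 51651 + 42880 = 397210.
Overall proportion = Σ (Nₕ/N)·p̂ₕ.
Σ Nₕp̂ₕ = 2581.68 + 26173.92 + 18286.05 + 17561.34 + 13721.6 = 78324.59.
78324.59 / 397210 = 0.19719... → 0.197.

0.197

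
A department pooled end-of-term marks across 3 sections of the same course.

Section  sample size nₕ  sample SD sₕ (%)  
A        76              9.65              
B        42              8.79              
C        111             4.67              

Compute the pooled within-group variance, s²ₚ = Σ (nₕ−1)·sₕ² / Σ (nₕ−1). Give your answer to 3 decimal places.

A: (76−1)·9.65² = 75·93.1225 = 6984.1875
B: (42−1)·8.79² = 41·77.2641 = 3167.8281
C: (111−1)·4.67² = 110·21.8089 = 2398.979
Numerator = 12550.9946; denominator = Σ(nₕ−1) = 226.
s²ₚ = 12550.9946/226 = 55.53537... → 55.535.

55.535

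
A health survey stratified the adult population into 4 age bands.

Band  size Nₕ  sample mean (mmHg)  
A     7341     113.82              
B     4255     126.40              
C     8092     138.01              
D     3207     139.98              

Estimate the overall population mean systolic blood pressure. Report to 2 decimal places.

128.37

x̄_st = (Σ Nₕx̄ₕ) / (Σ Nₕ) = (7341·113.82 + 4255·126.40 + 8092·138.01 + 3207·139.98) / 22895
= 2939077.4 / 22895 = 128.3720... → 128.37.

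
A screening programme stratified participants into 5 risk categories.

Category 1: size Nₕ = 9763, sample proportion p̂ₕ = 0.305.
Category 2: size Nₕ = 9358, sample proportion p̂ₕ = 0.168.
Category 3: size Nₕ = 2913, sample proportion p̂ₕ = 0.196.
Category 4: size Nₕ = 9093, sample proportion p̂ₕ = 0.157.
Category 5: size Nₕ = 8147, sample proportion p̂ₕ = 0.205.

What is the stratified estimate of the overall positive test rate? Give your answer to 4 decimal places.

0.2093

Wₕ = Nₕ/N with N = 39274: 0.2486, 0.2383, 0.0742, 0.2315, 0.2074.
p̂_st = 0.2486·0.305 + 0.2383·0.168 + 0.0742·0.196 + 0.2315·0.157 + 0.2074·0.205 ≈ 0.209262... → 0.2093.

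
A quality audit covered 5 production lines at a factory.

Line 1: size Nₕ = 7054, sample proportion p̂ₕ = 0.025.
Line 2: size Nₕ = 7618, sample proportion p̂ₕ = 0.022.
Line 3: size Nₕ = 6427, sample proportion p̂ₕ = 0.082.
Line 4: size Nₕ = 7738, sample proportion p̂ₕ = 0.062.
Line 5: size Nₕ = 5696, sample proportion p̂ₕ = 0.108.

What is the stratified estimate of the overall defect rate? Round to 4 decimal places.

0.0569

N = 7054 + 7618 + 6427 + 7738 + 5696 = 34533.
Overall proportion = Σ (Nₕ/N)·p̂ₕ.
Σ Nₕp̂ₕ = 176.35 + 167.596 + 527.014 + 479.756 + 615.168 = 1965.884.
1965.884 / 34533 = 0.056928... → 0.0569.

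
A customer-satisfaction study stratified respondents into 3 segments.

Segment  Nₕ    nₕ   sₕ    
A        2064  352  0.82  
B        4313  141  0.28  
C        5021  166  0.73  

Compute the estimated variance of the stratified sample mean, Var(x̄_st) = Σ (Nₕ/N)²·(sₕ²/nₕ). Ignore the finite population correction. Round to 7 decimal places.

0.0007652

N = 11398. Term for each stratum: Wₕ²sₕ²/nₕ.
Var(x̄_st) = 0.0000626393 + 0.0000796157 + 0.0006229609 = 0.0007652159 → 0.0007652.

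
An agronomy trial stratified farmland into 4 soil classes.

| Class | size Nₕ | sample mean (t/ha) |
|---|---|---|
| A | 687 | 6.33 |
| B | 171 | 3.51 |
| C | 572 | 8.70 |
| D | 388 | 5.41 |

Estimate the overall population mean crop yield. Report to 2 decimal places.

N = 1818; weights Wₕ = Nₕ/N = (0.3779, 0.0941, 0.3146, 0.2134).
x̄_st = Σ Wₕ·x̄ₕ = 0.3779·6.33 + 0.0941·3.51 + 0.3146·8.70 + 0.2134·5.41 ≈ 6.6141...
→ 6.61.

6.61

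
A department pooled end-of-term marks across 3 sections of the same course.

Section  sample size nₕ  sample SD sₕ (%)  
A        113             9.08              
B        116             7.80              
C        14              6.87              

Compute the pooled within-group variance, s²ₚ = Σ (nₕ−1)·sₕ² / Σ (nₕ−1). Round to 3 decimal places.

Degrees of freedom: 112 + 115 + 13 = 240.
Σ(nₕ−1)sₕ² = 112·82.4464 + 115·60.84 + 13·47.1969 = 16844.1565.
s²ₚ = 16844.1565 / 240 = 70.18399... → 70.184.

70.184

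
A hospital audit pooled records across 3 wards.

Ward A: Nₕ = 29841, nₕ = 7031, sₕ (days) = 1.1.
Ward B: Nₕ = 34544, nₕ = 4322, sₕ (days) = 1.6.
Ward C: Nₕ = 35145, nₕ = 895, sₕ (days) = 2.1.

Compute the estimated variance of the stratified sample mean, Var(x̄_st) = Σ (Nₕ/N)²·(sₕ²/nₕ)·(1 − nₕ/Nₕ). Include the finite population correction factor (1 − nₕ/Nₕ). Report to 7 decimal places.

0.0006730

N = 99530; Wₕ = Nₕ/N.
ward A: (29841/99530)²·1.1²/7031·(1 − 7031/29841) = 0.0000118249
ward B: (34544/99530)²·1.6²/4322·(1 − 4322/34544) = 0.0000624228
ward C: (35145/99530)²·2.1²/895·(1 − 895/35145) = 0.0005987309
Sum = 0.0006729786 → 0.0006730.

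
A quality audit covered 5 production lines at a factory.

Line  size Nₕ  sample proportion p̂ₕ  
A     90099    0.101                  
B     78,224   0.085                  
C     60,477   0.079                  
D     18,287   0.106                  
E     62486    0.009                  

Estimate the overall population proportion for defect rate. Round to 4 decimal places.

Wₕ = Nₕ/N with N = 309573: 0.2910, 0.2527, 0.1954, 0.0591, 0.2018.
p̂_st = 0.2910·0.101 + 0.2527·0.085 + 0.1954·0.079 + 0.0591·0.106 + 0.2018·0.009 ≈ 0.074385... → 0.0744.

0.0744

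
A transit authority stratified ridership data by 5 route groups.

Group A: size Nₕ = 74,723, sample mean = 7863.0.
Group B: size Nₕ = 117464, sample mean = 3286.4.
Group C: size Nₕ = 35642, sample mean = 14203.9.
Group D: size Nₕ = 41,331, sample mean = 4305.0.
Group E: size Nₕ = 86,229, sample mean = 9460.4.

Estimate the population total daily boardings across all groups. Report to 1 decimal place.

2473526829.0

A: 74723·7863.0 = 587546949
B: 117464·3286.4 = 386033689.6
C: 35642·14203.9 = 506255403.8
D: 41331·4305.0 = 177929955
E: 86229·9460.4 = 815760831.6
τ̂ = Σ Nₕx̄ₕ = 2473526829.0.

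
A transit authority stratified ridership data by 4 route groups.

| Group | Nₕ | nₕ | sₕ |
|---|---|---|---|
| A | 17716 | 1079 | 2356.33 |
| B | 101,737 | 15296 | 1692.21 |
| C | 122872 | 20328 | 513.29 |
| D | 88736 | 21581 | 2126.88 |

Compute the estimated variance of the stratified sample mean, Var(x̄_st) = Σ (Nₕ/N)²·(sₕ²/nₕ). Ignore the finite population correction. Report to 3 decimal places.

N = 331061; Wₕ = Nₕ/N.
group A: (17716/331061)²·2356.33²/1079 = 14.735541
group B: (101737/331061)²·1692.21²/15296 = 17.679601
group C: (122872/331061)²·513.29²/20328 = 1.785339
group D: (88736/331061)²·2126.88²/21581 = 15.059067
Sum = 49.259547 → 49.260.

49.260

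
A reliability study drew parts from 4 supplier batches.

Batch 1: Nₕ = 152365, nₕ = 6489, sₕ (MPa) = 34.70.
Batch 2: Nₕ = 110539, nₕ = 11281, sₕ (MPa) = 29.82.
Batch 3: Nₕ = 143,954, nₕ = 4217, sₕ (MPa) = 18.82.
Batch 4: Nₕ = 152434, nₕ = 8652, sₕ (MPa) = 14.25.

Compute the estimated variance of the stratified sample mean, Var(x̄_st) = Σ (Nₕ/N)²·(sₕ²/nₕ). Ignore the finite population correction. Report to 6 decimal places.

N = 559292. Term for each stratum: Wₕ²sₕ²/nₕ.
Var(x̄_st) = 0.013771283 + 0.003079084 + 0.005564241 + 0.001743411 = 0.024158018 → 0.024158.

0.024158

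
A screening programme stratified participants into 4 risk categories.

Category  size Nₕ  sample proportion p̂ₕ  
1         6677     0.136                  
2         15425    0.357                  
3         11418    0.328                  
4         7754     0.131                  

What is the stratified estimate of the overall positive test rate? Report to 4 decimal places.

Wₕ = Nₕ/N with N = 41274: 0.1618, 0.3737, 0.2766, 0.1879.
p̂_st = 0.1618·0.136 + 0.3737·0.357 + 0.2766·0.328 + 0.1879·0.131 ≈ 0.270768... → 0.2708.

0.2708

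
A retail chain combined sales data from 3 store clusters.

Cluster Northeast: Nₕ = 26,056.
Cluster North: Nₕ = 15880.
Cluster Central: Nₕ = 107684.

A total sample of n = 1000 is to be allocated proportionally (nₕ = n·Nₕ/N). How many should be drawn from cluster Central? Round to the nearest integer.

720

N = 26056 + 15880 + 107684 = 149620.
n_Central = 1000·107684/149620 = 719.717... → 720.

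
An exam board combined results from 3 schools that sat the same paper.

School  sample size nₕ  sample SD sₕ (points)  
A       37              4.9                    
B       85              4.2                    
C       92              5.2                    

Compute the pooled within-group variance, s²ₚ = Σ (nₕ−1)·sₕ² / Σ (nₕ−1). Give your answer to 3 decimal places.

22.781

Degrees of freedom: 36 + 84 + 91 = 211.
Σ(nₕ−1)sₕ² = 36·24.01 + 84·17.64 + 91·27.04 = 4806.76.
s²ₚ = 4806.76 / 211 = 22.78085... → 22.781.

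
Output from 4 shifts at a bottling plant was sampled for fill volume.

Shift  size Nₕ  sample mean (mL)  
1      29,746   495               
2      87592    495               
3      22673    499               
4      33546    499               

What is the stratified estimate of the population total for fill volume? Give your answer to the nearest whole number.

86135591

1: 29746·495 = 14724270
2: 87592·495 = 43358040
3: 22673·499 = 11313827
4: 33546·499 = 16739454
τ̂ = Σ Nₕx̄ₕ = 86135591.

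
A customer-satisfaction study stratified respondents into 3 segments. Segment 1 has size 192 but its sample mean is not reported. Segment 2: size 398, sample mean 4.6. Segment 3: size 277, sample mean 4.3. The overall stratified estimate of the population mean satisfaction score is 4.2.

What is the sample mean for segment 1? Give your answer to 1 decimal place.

Σ Nₕx̄ₕ = N·μ, so 192·x̄_1 = 867·4.2 − (398·4.6 + 277·4.3).
= 3641.4 − 3021.9 = 619.5.
x̄_1 = 619.5 / 192 = 3.227... → 3.2.

3.2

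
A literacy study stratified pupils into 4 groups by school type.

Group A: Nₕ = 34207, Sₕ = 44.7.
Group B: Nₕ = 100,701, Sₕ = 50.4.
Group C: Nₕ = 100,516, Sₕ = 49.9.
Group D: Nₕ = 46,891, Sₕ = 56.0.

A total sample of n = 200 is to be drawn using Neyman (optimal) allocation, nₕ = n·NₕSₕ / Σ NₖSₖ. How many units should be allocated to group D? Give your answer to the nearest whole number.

A: NₕSₕ = 34207·44.7 = 1529052.9
B: NₕSₕ = 100701·50.4 = 5075330.4
C: NₕSₕ = 100516·49.9 = 5015748.4
D: NₕSₕ = 46891·56.0 = 2625896
Σ NₕSₕ = 14246027.7.
n_D = 200·2625896/14246027.7 = 36.865... → 37.

37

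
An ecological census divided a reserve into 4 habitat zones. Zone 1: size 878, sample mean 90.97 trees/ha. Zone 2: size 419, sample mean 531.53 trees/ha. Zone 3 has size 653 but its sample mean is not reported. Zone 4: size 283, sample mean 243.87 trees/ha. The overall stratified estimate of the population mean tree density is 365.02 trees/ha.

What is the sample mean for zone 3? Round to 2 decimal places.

679.16

N = 878 + 419 + 653 + 283 = 2233.
Overall total = μ·N = 365.02·2233 = 815089.66.
Subtract the known strata: 878·90.97 + 419·531.53 + 283·243.87 = 371597.94.
Remaining total for zone 3: 815089.66 − 371597.94 = 443491.72.
Divide by its size: 443491.72 / 653 = 679.1604... → 679.16.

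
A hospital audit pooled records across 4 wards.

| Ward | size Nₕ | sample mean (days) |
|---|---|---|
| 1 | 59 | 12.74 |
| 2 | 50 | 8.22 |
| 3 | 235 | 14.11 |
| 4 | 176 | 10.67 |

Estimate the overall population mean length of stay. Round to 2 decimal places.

N = 59 + 50 + 235 + 176 = 520.
Weight each subgroup mean by Nₕ/N and sum.
Σ Nₕx̄ₕ = 59·12.74 + 50·8.22 + 235·14.11 + 176·10.67 = 751.66 + 411 + 3315.85 + 1877.92 = 6356.43.
Divide by N: 6356.43 / 520 = 12.2239... → 12.22.

12.22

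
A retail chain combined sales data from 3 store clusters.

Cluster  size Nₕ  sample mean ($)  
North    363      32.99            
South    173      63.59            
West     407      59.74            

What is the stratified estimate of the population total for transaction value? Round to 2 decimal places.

North: 363·32.99 = 11975.37
South: 173·63.59 = 11001.07
West: 407·59.74 = 24314.18
τ̂ = Σ Nₕx̄ₕ = 47290.62.

47290.62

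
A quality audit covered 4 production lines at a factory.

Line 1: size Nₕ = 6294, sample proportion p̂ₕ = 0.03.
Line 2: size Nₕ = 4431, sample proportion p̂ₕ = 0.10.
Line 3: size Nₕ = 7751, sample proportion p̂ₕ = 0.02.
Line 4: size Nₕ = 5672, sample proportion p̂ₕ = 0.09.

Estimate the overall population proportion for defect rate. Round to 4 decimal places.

N = 6294 + 4431 + 7751 + 5672 = 24148.
Overall proportion = Σ (Nₕ/N)·p̂ₕ.
Σ Nₕp̂ₕ = 188.82 + 443.1 + 155.02 + 510.48 = 1297.42.
1297.42 / 24148 = 0.053728... → 0.0537.

0.0537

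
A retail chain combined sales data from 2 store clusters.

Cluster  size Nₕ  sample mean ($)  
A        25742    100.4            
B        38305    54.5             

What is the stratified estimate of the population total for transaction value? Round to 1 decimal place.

4672119.3

Estimate total by summing Nₕ·x̄ₕ over strata.
25742·100.4 + 38305·54.5 = 2584496.8 + 2087622.5 = 4672119.3.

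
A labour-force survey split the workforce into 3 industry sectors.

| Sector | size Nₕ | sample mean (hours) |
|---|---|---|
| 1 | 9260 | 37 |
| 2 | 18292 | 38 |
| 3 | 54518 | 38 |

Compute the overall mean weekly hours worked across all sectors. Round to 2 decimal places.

N = 9260 + 18292 + 54518 = 82070.
The stratified mean weights each stratum mean by its population share Nₕ/N.
Σ Nₕx̄ₕ = 9260·37 + 18292·38 + 54518·38 = 342620 + 695096 + 2071684 = 3109400.
Divide by N: 3109400 / 82070 = 37.8872... → 37.89.

37.89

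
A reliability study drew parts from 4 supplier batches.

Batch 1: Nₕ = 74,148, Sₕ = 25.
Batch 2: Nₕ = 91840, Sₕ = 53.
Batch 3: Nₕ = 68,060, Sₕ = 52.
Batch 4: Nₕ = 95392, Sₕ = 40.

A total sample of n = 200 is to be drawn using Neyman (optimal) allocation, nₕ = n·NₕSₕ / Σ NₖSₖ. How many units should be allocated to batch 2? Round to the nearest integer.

Σ NₕSₕ = 74148·25 + 91840·53 + 68060·52 + 95392·40 = 14076020.
Share for 2: 4867520/14076020 = 0.34580.
n_2 = 200 × 0.34580 = 69.160... → 69.

69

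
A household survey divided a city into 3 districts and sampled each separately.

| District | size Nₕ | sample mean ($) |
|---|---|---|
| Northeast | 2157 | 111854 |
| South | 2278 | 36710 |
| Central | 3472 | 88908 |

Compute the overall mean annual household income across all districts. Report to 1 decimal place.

80129.4

N = 7907; weights Wₕ = Nₕ/N = (0.2728, 0.2881, 0.4391).
x̄_st = Σ Wₕ·x̄ₕ = 0.2728·111854 + 0.2881·36710 + 0.4391·88908 ≈ 80129.383...
→ 80129.4.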